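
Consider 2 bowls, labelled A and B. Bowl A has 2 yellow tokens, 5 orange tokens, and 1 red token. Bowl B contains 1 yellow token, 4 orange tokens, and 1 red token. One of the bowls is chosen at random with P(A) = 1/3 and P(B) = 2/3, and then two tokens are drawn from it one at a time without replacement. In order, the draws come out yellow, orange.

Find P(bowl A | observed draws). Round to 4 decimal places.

0.4011

Compute the likelihood of the observed sequence for each case: P(data | bowl A) = (2/8)(5/7) = 0.17857; P(data | bowl B) = (1/6)(4/5) = 0.13333.
Weighting by the prior gives 1/3 · 0.17857 = 0.059524, 2/3 · 0.13333 = 0.088889; these sum to 0.14841.
By Bayes' rule, P(bowl A | data) = (0.059524) / (0.14841) = 0.40107.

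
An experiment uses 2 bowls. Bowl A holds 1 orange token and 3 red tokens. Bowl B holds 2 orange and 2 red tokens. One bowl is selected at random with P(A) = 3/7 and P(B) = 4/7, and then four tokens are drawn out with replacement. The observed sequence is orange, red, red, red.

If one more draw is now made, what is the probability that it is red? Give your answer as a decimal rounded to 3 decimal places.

0.640

The likelihood of the observed sequence under each hypothesis: P(data | bowl A) = (1/4)(3/4)(3/4)(3/4) = 0.10547; P(data | bowl B) = (2/4)(2/4)(2/4)(2/4) = 0.0625.
The prior-weighted likelihoods are 3/7 · 0.10547 = 0.045201, 4/7 · 0.0625 = 0.035714; with total 0.080915.
Dividing through by the total gives posterior P(bowl A | data) = 0.55862, P(bowl B | data) = 0.44138.
So P(red next | data) = Σ P(red next | H) P(H | data) = (3/4)(0.55862) + (1/2)(0.44138) = 0.63966.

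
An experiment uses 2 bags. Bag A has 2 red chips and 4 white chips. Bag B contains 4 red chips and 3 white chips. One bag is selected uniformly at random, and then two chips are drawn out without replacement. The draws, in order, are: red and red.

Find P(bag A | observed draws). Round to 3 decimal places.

For each hypothesis, P(data | H) works out to: P(data | bag A) = (2/6)(1/5) = 1/15; P(data | bag B) = (4/7)(3/6) = 2/7.
Weighting by the prior gives 1/2 · 1/15 = 1/30, 1/2 · 2/7 = 1/7; these sum to 37/210.
Hence P(bag A | data) = (1/30) / (37/210) = 7/37.

0.189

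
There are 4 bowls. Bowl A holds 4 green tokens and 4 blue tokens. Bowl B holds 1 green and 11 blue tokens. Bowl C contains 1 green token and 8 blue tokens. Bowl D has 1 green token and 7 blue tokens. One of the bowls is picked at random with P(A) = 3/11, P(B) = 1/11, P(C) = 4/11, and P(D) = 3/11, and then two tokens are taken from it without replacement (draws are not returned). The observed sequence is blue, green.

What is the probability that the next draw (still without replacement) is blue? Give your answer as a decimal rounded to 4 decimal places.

Compute the likelihood of the observed sequence for each case: P(data | bowl A) = (4/8)(4/7) = 0.28571; P(data | bowl B) = (11/12)(1/11) = 0.083333; P(data | bowl C) = (8/9)(1/8) = 0.11111; P(data | bowl D) = (7/8)(1/7) = 0.125.
The prior-weighted likelihoods are 3/11 · 0.28571 = 0.077922, 1/11 · 0.083333 = 0.0075758, 4/11 · 0.11111 = 0.040404, 3/11 · 0.125 = 0.034091; these sum to 0.15999.
Dividing through by the total gives posterior P(bowl A | data) = 0.48703, P(bowl B | data) = 0.047351, P(bowl C | data) = 0.25254, P(bowl D | data) = 0.21308.
The predictive probability is P(blue next | data) = (1/2)(0.48703) + (1)(0.047351) + (1)(0.25254) + (1)(0.21308) = 0.75648.

0.7565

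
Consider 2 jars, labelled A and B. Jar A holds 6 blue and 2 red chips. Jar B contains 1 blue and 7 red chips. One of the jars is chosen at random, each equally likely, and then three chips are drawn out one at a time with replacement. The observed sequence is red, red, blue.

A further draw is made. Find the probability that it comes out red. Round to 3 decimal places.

0.670

For each hypothesis, P(data | H) works out to: P(data | jar A) = (2/8)(2/8)(6/8) = 0.046875; P(data | jar B) = (7/8)(7/8)(1/8) = 0.095703.
Multiplying each by its prior: 1/2 · 0.046875 = 0.023438, 1/2 · 0.095703 = 0.047852; with total 0.071289.
Dividing through by the total gives posterior P(jar A | data) = 0.32877, P(jar B | data) = 0.67123.
So P(red next | data) = Σ P(red next | H) P(H | data) = (1/4)(0.32877) + (7/8)(0.67123) = 0.66952.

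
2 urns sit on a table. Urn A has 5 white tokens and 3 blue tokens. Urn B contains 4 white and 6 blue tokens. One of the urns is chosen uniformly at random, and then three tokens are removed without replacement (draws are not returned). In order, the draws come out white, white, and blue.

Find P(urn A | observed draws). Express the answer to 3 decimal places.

0.641

The likelihood of the observed sequence under each hypothesis: P(data | urn A) = (5/8)(4/7)(3/6) = 5/28; P(data | urn B) = (4/10)(3/9)(6/8) = 1/10.
The prior-weighted likelihoods are 1/2 · 5/28 = 5/56, 1/2 · 1/10 = 1/20; summing to 39/280.
Hence P(urn A | data) = (5/56) / (39/280) = 25/39.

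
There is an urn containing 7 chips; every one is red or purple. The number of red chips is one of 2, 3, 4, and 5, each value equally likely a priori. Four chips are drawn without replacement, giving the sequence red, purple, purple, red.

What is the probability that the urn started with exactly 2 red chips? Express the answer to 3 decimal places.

0.179

For each hypothesis, P(data | H) works out to: P(data | r = 2) = (2/7)(5/6)(4/5)(1/4) = 1/21; P(data | r = 3) = (3/7)(4/6)(3/5)(2/4) = 3/35; P(data | r = 4) = (4/7)(3/6)(2/5)(3/4) = 3/35; P(data | r = 5) = (5/7)(2/6)(1/5)(4/4) = 1/21.
Weighting by the prior gives 1/4 · 1/21 = 1/84, 1/4 · 3/35 = 3/140, 1/4 · 3/35 = 3/140, 1/4 · 1/21 = 1/84; these sum to 1/15.
So P(r = 2 | data) = (1/84) / (1/15) = 5/28.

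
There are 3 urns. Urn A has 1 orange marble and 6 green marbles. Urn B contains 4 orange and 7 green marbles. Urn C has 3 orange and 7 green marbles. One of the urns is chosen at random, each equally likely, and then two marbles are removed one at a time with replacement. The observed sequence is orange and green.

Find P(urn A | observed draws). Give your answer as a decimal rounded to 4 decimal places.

0.2172

For each hypothesis, P(data | H) works out to: P(data | urn A) = (1/7)(6/7) = 0.12245; P(data | urn B) = (4/11)(7/11) = 0.2314; P(data | urn C) = (3/10)(7/10) = 0.21.
Multiplying each by its prior: 1/3 · 0.12245 = 0.040816, 1/3 · 0.2314 = 0.077135, 1/3 · 0.21 = 0.07; these sum to 0.18795.
So P(urn A | data) = (0.040816) / (0.18795) = 0.21716.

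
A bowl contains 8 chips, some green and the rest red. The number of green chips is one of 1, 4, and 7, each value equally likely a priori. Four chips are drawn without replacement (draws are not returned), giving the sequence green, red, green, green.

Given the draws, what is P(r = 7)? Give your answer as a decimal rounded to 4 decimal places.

Under each hypothesis, the probability of the observed sequence is: P(data | r = 1) = (1/8)(7/7)(0/6) = 0; P(data | r = 4) = (4/8)(4/7)(3/6)(2/5) = 2/35; P(data | r = 7) = (7/8)(1/7)(6/6)(5/5) = 1/8.
The prior-weighted likelihoods are 1/3 · 0 = 0, 1/3 · 2/35 = 2/105, 1/3 · 1/8 = 1/24; with total 17/280.
So P(r = 7 | data) = (1/24) / (17/280) = 35/51.

0.6863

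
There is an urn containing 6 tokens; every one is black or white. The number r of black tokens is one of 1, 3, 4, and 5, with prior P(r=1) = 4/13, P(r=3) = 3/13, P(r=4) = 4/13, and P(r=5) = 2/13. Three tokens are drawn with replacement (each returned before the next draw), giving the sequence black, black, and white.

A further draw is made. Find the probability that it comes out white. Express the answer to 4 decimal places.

The likelihood of the observed sequence under each hypothesis: P(data | r = 1) = (1/6)(1/6)(5/6) = 0.023148; P(data | r = 3) = (3/6)(3/6)(3/6) = 0.125; P(data | r = 4) = (4/6)(4/6)(2/6) = 0.14815; P(data | r = 5) = (5/6)(5/6)(1/6) = 0.11574.
The prior-weighted likelihoods are 4/13 · 0.023148 = 0.0071225, 3/13 · 0.125 = 0.028846, 4/13 · 0.14815 = 0.045584, 2/13 · 0.11574 = 0.017806; summing to 0.099359.
Normalising, the posterior is P(r = 1 | data) = 0.071685, P(r = 3 | data) = 0.29032, P(r = 4 | data) = 0.45878, P(r = 5 | data) = 0.17921.
Averaging over the posterior, P(white next | data) = (5/6)(0.071685) + (1/2)(0.29032) + (1/3)(0.45878) + (1/6)(0.17921) = 0.38769.

0.3877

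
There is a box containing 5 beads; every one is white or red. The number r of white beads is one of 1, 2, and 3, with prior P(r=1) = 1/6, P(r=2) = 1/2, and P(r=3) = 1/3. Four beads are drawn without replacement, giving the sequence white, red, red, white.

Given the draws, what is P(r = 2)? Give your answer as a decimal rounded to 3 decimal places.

0.600

Under each hypothesis, the probability of the observed sequence is: P(data | r = 1) = (1/5)(4/4)(3/3)(0/2) = 0; P(data | r = 2) = (2/5)(3/4)(2/3)(1/2) = 1/10; P(data | r = 3) = (3/5)(2/4)(1/3)(2/2) = 1/10.
The prior-weighted likelihoods are 1/6 · 0 = 0, 1/2 · 1/10 = 1/20, 1/3 · 1/10 = 1/30; with total 1/12.
Therefore the posterior P(r = 2 | data) = (1/20) / (1/12) = 3/5.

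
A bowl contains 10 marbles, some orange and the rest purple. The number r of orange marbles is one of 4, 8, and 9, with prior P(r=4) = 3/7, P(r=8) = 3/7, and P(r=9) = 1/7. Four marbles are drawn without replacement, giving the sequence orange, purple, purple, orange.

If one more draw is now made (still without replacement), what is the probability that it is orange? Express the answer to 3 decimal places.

0.492

Under each hypothesis, the probability of the observed sequence is: P(data | r = 4) = (4/10)(6/9)(5/8)(3/7) = 0.071429; P(data | r = 8) = (8/10)(2/9)(1/8)(7/7) = 0.022222; P(data | r = 9) = (9/10)(1/9)(0/8) = 0.
The prior-weighted likelihoods are 3/7 · 0.071429 = 0.030612, 3/7 · 0.022222 = 0.0095238, 1/7 · 0 = 0; summing to 0.040136.
Normalising, the posterior is P(r = 4 | data) = 0.76271, P(r = 8 | data) = 0.23729, P(r = 9 | data) = 0.
Averaging over the posterior, P(orange next | data) = (1/3)(0.76271) + (1)(0.23729) = 0.49153.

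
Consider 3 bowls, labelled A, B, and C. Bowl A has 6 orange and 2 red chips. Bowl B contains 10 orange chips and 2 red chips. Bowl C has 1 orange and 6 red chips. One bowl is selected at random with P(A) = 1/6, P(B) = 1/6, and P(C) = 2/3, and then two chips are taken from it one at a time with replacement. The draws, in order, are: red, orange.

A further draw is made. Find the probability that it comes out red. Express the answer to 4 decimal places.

0.6002

The likelihood of the observed sequence under each hypothesis: P(data | bowl A) = (2/8)(6/8) = 0.1875; P(data | bowl B) = (2/12)(10/12) = 0.13889; P(data | bowl C) = (6/7)(1/7) = 0.12245.
Weighting by the prior gives 1/6 · 0.1875 = 0.03125, 1/6 · 0.13889 = 0.023148, 2/3 · 0.12245 = 0.081633; summing to 0.13603.
Dividing through by the total gives posterior P(bowl A | data) = 0.22973, P(bowl B | data) = 0.17017, P(bowl C | data) = 0.6001.
Averaging over the posterior, P(red next | data) = (1/4)(0.22973) + (1/6)(0.17017) + (6/7)(0.6001) = 0.60017.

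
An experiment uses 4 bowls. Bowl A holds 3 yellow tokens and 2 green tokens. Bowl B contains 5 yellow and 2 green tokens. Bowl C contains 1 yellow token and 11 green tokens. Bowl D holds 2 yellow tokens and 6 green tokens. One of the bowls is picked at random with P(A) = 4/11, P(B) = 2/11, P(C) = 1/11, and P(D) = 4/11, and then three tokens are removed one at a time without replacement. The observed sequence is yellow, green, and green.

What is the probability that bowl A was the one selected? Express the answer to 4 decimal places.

The likelihood of the observed sequence under each hypothesis: P(data | bowl A) = (3/5)(2/4)(1/3) = 0.1; P(data | bowl B) = (5/7)(2/6)(1/5) = 0.047619; P(data | bowl C) = (1/12)(11/11)(10/10) = 0.083333; P(data | bowl D) = (2/8)(6/7)(5/6) = 0.17857.
The prior-weighted likelihoods are 4/11 · 0.1 = 0.036364, 2/11 · 0.047619 = 0.008658, 1/11 · 0.083333 = 0.0075758, 4/11 · 0.17857 = 0.064935; with total 0.11753.
Therefore the posterior P(bowl A | data) = (0.036364) / (0.11753) = 0.30939.

0.3094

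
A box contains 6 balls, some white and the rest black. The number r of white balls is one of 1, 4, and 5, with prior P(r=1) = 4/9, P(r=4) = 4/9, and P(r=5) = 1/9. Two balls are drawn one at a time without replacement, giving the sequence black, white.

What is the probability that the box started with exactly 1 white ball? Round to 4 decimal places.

0.3509

Under each hypothesis, the probability of the observed sequence is: P(data | r = 1) = (5/6)(1/5) = 1/6; P(data | r = 4) = (2/6)(4/5) = 4/15; P(data | r = 5) = (1/6)(5/5) = 1/6.
The prior-weighted likelihoods are 4/9 · 1/6 = 2/27, 4/9 · 4/15 = 16/135, 1/9 · 1/6 = 1/54; summing to 19/90.
So P(r = 1 | data) = (2/27) / (19/90) = 20/57.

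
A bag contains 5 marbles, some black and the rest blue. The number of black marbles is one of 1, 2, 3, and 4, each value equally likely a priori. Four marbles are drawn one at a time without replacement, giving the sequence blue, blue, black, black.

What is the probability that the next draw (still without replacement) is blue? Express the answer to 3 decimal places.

Under each hypothesis, the probability of the observed sequence is: P(data | r = 1) = (4/5)(3/4)(1/3)(0/2) = 0; P(data | r = 2) = (3/5)(2/4)(2/3)(1/2) = 1/10; P(data | r = 3) = (2/5)(1/4)(3/3)(2/2) = 1/10; P(data | r = 4) = (1/5)(0/4) = 0.
Weighting by the prior gives 1/4 · 0 = 0, 1/4 · 1/10 = 1/40, 1/4 · 1/10 = 1/40, 1/4 · 0 = 0; summing to 1/20.
Dividing through by the total gives posterior P(r = 1 | data) = 0, P(r = 2 | data) = 1/2, P(r = 3 | data) = 1/2, P(r = 4 | data) = 0.
So P(blue next | data) = Σ P(blue next | H) P(H | data) = (1)(1/2) + (0)(1/2) = 1/2.

0.500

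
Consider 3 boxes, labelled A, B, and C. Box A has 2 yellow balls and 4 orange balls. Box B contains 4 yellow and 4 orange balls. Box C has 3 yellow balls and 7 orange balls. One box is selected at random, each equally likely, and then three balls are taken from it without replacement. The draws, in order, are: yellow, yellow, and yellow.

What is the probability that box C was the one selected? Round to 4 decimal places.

For each hypothesis, P(data | H) works out to: P(data | box A) = (2/6)(1/5)(0/4) = 0; P(data | box B) = (4/8)(3/7)(2/6) = 0.071429; P(data | box C) = (3/10)(2/9)(1/8) = 0.0083333.
Weighting by the prior gives 1/3 · 0 = 0, 1/3 · 0.071429 = 0.02381, 1/3 · 0.0083333 = 0.0027778; these sum to 0.026587.
Therefore the posterior P(box C | data) = (0.0027778) / (0.026587) = 0.10448.

0.1045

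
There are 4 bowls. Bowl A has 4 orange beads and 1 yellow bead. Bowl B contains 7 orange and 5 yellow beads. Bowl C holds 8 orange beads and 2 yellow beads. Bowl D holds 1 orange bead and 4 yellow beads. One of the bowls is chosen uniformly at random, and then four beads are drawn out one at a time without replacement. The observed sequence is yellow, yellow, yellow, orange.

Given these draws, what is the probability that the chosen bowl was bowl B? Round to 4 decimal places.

The likelihood of the observed sequence under each hypothesis: P(data | bowl A) = (1/5)(0/4) = 0; P(data | bowl B) = (5/12)(4/11)(3/10)(7/9) = 0.035354; P(data | bowl C) = (2/10)(1/9)(0/8) = 0; P(data | bowl D) = (4/5)(3/4)(2/3)(1/2) = 0.2.
The prior-weighted likelihoods are 1/4 · 0 = 0, 1/4 · 0.035354 = 0.0088384, 1/4 · 0 = 0, 1/4 · 0.2 = 0.05; with total 0.058838.
By Bayes' rule, P(bowl B | data) = (0.0088384) / (0.058838) = 0.15021.

0.1502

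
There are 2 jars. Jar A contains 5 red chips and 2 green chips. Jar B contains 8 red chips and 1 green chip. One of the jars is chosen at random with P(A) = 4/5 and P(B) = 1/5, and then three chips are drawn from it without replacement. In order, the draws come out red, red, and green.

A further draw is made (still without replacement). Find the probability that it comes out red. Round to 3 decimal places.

0.782

For each hypothesis, P(data | H) works out to: P(data | jar A) = (5/7)(4/6)(2/5) = 4/21; P(data | jar B) = (8/9)(7/8)(1/7) = 1/9.
Weighting by the prior gives 4/5 · 4/21 = 16/105, 1/5 · 1/9 = 1/45; with total 11/63.
Dividing through by the total gives posterior P(jar A | data) = 48/55, P(jar B | data) = 7/55.
So P(red next | data) = Σ P(red next | H) P(H | data) = (3/4)(48/55) + (1)(7/55) = 43/55.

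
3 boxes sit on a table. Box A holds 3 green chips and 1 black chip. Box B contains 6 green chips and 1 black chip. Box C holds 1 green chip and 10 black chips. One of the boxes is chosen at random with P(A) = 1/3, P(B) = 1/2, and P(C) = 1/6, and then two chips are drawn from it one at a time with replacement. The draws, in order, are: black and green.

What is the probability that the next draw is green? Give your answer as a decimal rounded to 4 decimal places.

For each hypothesis, P(data | H) works out to: P(data | box A) = (1/4)(3/4) = 0.1875; P(data | box B) = (1/7)(6/7) = 0.12245; P(data | box C) = (10/11)(1/11) = 0.082645.
Weighting by the prior gives 1/3 · 0.1875 = 0.0625, 1/2 · 0.12245 = 0.061224, 1/6 · 0.082645 = 0.013774; summing to 0.1375.
Dividing through by the total gives posterior P(box A | data) = 0.45455, P(box B | data) = 0.44527, P(box C | data) = 0.10018.
So P(green next | data) = Σ P(green next | H) P(H | data) = (3/4)(0.45455) + (6/7)(0.44527) + (1/11)(0.10018) = 0.73168.

0.7317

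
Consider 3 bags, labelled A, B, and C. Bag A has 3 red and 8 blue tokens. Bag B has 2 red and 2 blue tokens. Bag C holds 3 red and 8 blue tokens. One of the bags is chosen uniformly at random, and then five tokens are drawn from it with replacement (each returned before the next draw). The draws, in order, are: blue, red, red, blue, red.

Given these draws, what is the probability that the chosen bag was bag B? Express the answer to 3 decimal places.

Compute the likelihood of the observed sequence for each case: P(data | bag A) = (8/11)(3/11)(3/11)(8/11)(3/11) = 0.01073; P(data | bag B) = (2/4)(2/4)(2/4)(2/4)(2/4) = 0.03125; P(data | bag C) = (8/11)(3/11)(3/11)(8/11)(3/11) = 0.01073.
The prior-weighted likelihoods are 1/3 · 0.01073 = 0.0035765, 1/3 · 0.03125 = 0.010417, 1/3 · 0.01073 = 0.0035765; these sum to 0.01757.
So P(bag B | data) = (0.010417) / (0.01757) = 0.59288.

0.593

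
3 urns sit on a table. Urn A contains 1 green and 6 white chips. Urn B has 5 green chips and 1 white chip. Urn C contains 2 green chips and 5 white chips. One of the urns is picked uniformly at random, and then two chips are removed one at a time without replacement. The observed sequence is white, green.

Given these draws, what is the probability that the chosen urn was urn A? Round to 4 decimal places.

The likelihood of the observed sequence under each hypothesis: P(data | urn A) = (6/7)(1/6) = 1/7; P(data | urn B) = (1/6)(5/5) = 1/6; P(data | urn C) = (5/7)(2/6) = 5/21.
Multiplying each by its prior: 1/3 · 1/7 = 1/21, 1/3 · 1/6 = 1/18, 1/3 · 5/21 = 5/63; summing to 23/126.
So P(urn A | data) = (1/21) / (23/126) = 6/23.

0.2609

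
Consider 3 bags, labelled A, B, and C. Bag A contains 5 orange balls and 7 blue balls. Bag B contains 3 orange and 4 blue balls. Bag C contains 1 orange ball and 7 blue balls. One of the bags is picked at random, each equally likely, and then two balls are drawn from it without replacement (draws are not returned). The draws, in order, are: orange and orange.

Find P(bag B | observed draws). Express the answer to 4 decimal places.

Compute the likelihood of the observed sequence for each case: P(data | bag A) = (5/12)(4/11) = 5/33; P(data | bag B) = (3/7)(2/6) = 1/7; P(data | bag C) = (1/8)(0/7) = 0.
Weighting by the prior gives 1/3 · 5/33 = 5/99, 1/3 · 1/7 = 1/21, 1/3 · 0 = 0; summing to 68/693.
Hence P(bag B | data) = (1/21) / (68/693) = 33/68.

0.4853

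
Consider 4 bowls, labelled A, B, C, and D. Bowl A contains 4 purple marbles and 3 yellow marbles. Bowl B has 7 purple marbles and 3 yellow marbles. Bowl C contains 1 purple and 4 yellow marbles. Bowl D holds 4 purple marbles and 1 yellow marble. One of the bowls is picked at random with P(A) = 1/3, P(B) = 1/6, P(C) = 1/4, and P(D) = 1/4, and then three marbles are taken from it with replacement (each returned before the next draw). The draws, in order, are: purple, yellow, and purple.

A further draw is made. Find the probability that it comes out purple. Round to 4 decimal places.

For each hypothesis, P(data | H) works out to: P(data | bowl A) = (4/7)(3/7)(4/7) = 0.13994; P(data | bowl B) = (7/10)(3/10)(7/10) = 0.147; P(data | bowl C) = (1/5)(4/5)(1/5) = 0.032; P(data | bowl D) = (4/5)(1/5)(4/5) = 0.128.
The prior-weighted likelihoods are 1/3 · 0.13994 = 0.046647, 1/6 · 0.147 = 0.0245, 1/4 · 0.032 = 0.008, 1/4 · 0.128 = 0.032; these sum to 0.11115.
Dividing through by the total gives posterior P(bowl A | data) = 0.41969, P(bowl B | data) = 0.22043, P(bowl C | data) = 0.071977, P(bowl D | data) = 0.28791.
The predictive probability is P(purple next | data) = (4/7)(0.41969) + (7/10)(0.22043) + (1/5)(0.071977) + (4/5)(0.28791) = 0.63884.

0.6388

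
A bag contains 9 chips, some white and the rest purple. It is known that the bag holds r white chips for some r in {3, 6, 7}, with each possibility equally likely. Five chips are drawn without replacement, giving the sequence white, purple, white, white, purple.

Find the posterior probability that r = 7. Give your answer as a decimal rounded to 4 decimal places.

0.3182

The likelihood of the observed sequence under each hypothesis: P(data | r = 3) = (3/9)(6/8)(2/7)(1/6)(5/5) = 1/84; P(data | r = 6) = (6/9)(3/8)(5/7)(4/6)(2/5) = 1/21; P(data | r = 7) = (7/9)(2/8)(6/7)(5/6)(1/5) = 1/36.
Weighting by the prior gives 1/3 · 1/84 = 1/252, 1/3 · 1/21 = 1/63, 1/3 · 1/36 = 1/108; summing to 11/378.
So P(r = 7 | data) = (1/108) / (11/378) = 7/22.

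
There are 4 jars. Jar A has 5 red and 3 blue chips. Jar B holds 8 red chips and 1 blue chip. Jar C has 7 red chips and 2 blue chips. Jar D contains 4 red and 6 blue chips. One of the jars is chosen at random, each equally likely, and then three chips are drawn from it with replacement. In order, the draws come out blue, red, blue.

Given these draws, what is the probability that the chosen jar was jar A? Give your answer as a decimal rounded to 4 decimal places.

Under each hypothesis, the probability of the observed sequence is: P(data | jar A) = (3/8)(5/8)(3/8) = 0.087891; P(data | jar B) = (1/9)(8/9)(1/9) = 0.010974; P(data | jar C) = (2/9)(7/9)(2/9) = 0.038409; P(data | jar D) = (6/10)(4/10)(6/10) = 0.144.
Multiplying each by its prior: 1/4 · 0.087891 = 0.021973, 1/4 · 0.010974 = 0.0027435, 1/4 · 0.038409 = 0.0096022, 1/4 · 0.144 = 0.036; with total 0.070318.
Therefore the posterior P(jar A | data) = (0.021973) / (0.070318) = 0.31247.

0.3125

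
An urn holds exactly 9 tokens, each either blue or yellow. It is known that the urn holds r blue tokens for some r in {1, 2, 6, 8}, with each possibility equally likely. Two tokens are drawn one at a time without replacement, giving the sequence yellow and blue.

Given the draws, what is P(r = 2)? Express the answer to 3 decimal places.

0.292

Under each hypothesis, the probability of the observed sequence is: P(data | r = 1) = (8/9)(1/8) = 1/9; P(data | r = 2) = (7/9)(2/8) = 7/36; P(data | r = 6) = (3/9)(6/8) = 1/4; P(data | r = 8) = (1/9)(8/8) = 1/9.
Weighting by the prior gives 1/4 · 1/9 = 1/36, 1/4 · 7/36 = 7/144, 1/4 · 1/4 = 1/16, 1/4 · 1/9 = 1/36; these sum to 1/6.
Therefore the posterior P(r = 2 | data) = (7/144) / (1/6) = 7/24.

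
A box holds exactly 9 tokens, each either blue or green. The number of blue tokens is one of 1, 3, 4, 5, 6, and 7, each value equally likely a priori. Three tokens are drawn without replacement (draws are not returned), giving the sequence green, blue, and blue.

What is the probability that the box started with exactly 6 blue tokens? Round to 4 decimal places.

The likelihood of the observed sequence under each hypothesis: P(data | r = 1) = (8/9)(1/8)(0/7) = 0; P(data | r = 3) = (6/9)(3/8)(2/7) = 1/14; P(data | r = 4) = (5/9)(4/8)(3/7) = 5/42; P(data | r = 5) = (4/9)(5/8)(4/7) = 10/63; P(data | r = 6) = (3/9)(6/8)(5/7) = 5/28; P(data | r = 7) = (2/9)(7/8)(6/7) = 1/6.
Multiplying each by its prior: 1/6 · 0 = 0, 1/6 · 1/14 = 1/84, 1/6 · 5/42 = 5/252, 1/6 · 10/63 = 5/189, 1/6 · 5/28 = 5/168, 1/6 · 1/6 = 1/36; these sum to 25/216.
So P(r = 6 | data) = (5/168) / (25/216) = 9/35.

0.2571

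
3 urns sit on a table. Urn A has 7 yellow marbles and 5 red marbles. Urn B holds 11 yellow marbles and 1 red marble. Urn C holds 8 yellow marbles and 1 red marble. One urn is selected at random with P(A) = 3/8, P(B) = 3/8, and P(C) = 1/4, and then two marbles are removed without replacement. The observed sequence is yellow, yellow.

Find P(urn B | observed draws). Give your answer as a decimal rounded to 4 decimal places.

The likelihood of the observed sequence under each hypothesis: P(data | urn A) = (7/12)(6/11) = 7/22; P(data | urn B) = (11/12)(10/11) = 5/6; P(data | urn C) = (8/9)(7/8) = 7/9.
Weighting by the prior gives 3/8 · 7/22 = 21/176, 3/8 · 5/6 = 5/16, 1/4 · 7/9 = 7/36; these sum to 62/99.
By Bayes' rule, P(urn B | data) = (5/16) / (62/99) = 495/992.

0.4990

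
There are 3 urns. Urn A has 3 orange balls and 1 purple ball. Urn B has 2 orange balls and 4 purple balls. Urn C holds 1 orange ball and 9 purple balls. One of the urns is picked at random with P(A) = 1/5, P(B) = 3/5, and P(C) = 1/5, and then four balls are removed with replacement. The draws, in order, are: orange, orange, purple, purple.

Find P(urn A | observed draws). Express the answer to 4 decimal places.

0.1837

For each hypothesis, P(data | H) works out to: P(data | urn A) = (3/4)(3/4)(1/4)(1/4) = 0.035156; P(data | urn B) = (2/6)(2/6)(4/6)(4/6) = 0.049383; P(data | urn C) = (1/10)(1/10)(9/10)(9/10) = 0.0081.
Multiplying each by its prior: 1/5 · 0.035156 = 0.0070313, 3/5 · 0.049383 = 0.02963, 1/5 · 0.0081 = 0.00162; with total 0.038281.
Therefore the posterior P(urn A | data) = (0.0070313) / (0.038281) = 0.18368.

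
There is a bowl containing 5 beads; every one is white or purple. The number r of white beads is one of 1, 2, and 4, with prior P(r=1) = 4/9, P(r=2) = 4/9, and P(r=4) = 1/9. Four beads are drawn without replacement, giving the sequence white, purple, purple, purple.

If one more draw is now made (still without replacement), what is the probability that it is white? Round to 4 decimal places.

0.3333

For each hypothesis, P(data | H) works out to: P(data | r = 1) = (1/5)(4/4)(3/3)(2/2) = 1/5; P(data | r = 2) = (2/5)(3/4)(2/3)(1/2) = 1/10; P(data | r = 4) = (4/5)(1/4)(0/3) = 0.
Multiplying each by its prior: 4/9 · 1/5 = 4/45, 4/9 · 1/10 = 2/45, 1/9 · 0 = 0; summing to 2/15.
The posterior is then P(r = 1 | data) = 2/3, P(r = 2 | data) = 1/3, P(r = 4 | data) = 0.
Averaging over the posterior, P(white next | data) = (0)(2/3) + (1)(1/3) = 1/3.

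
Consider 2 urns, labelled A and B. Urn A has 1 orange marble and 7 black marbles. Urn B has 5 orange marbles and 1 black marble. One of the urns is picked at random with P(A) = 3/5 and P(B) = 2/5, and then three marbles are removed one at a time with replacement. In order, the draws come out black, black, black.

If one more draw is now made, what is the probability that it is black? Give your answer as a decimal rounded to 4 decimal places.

0.8718

Under each hypothesis, the probability of the observed sequence is: P(data | urn A) = (7/8)(7/8)(7/8) = 0.66992; P(data | urn B) = (1/6)(1/6)(1/6) = 0.0046296.
Weighting by the prior gives 3/5 · 0.66992 = 0.40195, 2/5 · 0.0046296 = 0.0018519; summing to 0.4038.
The posterior is then P(urn A | data) = 0.99541, P(urn B | data) = 0.004586.
The predictive probability is P(black next | data) = (7/8)(0.99541) + (1/6)(0.004586) = 0.87175.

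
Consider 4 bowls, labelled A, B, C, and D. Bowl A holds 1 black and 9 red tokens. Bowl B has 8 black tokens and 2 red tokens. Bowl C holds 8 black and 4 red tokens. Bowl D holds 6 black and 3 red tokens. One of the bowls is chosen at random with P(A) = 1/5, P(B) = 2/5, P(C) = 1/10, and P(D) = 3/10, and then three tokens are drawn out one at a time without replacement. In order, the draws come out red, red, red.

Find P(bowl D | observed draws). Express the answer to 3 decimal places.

The likelihood of the observed sequence under each hypothesis: P(data | bowl A) = (9/10)(8/9)(7/8) = 0.7; P(data | bowl B) = (2/10)(1/9)(0/8) = 0; P(data | bowl C) = (4/12)(3/11)(2/10) = 0.018182; P(data | bowl D) = (3/9)(2/8)(1/7) = 0.011905.
The prior-weighted likelihoods are 1/5 · 0.7 = 0.14, 2/5 · 0 = 0, 1/10 · 0.018182 = 0.0018182, 3/10 · 0.011905 = 0.0035714; summing to 0.14539.
Hence P(bowl D | data) = (0.0035714) / (0.14539) = 0.024565.

0.025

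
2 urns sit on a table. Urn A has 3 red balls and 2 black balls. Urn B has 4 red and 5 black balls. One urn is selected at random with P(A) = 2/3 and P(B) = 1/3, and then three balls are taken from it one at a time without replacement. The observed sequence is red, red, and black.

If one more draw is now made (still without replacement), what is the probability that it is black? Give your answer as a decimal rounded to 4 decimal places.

0.5382

Under each hypothesis, the probability of the observed sequence is: P(data | urn A) = (3/5)(2/4)(2/3) = 1/5; P(data | urn B) = (4/9)(3/8)(5/7) = 5/42.
The prior-weighted likelihoods are 2/3 · 1/5 = 2/15, 1/3 · 5/42 = 5/126; these sum to 109/630.
The posterior is then P(urn A | data) = 84/109, P(urn B | data) = 25/109.
So P(black next | data) = Σ P(black next | H) P(H | data) = (1/2)(84/109) + (2/3)(25/109) = 176/327.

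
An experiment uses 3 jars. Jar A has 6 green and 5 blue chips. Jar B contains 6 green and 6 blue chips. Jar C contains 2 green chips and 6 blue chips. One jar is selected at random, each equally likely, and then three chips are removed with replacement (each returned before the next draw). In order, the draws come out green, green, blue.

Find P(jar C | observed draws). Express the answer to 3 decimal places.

The likelihood of the observed sequence under each hypothesis: P(data | jar A) = (6/11)(6/11)(5/11) = 0.13524; P(data | jar B) = (6/12)(6/12)(6/12) = 0.125; P(data | jar C) = (2/8)(2/8)(6/8) = 0.046875.
Weighting by the prior gives 1/3 · 0.13524 = 0.045079, 1/3 · 0.125 = 0.041667, 1/3 · 0.046875 = 0.015625; these sum to 0.10237.
Therefore the posterior P(jar C | data) = (0.015625) / (0.10237) = 0.15263.

0.153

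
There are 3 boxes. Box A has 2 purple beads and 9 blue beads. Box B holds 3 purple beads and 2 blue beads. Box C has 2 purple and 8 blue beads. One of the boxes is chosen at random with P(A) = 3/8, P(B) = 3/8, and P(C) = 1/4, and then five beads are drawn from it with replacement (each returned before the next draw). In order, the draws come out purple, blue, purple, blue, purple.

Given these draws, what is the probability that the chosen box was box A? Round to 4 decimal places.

0.0958

Under each hypothesis, the probability of the observed sequence is: P(data | box A) = (2/11)(9/11)(2/11)(9/11)(2/11) = 0.0040236; P(data | box B) = (3/5)(2/5)(3/5)(2/5)(3/5) = 0.03456; P(data | box C) = (2/10)(8/10)(2/10)(8/10)(2/10) = 0.00512.
The prior-weighted likelihoods are 3/8 · 0.0040236 = 0.0015088, 3/8 · 0.03456 = 0.01296, 1/4 · 0.00512 = 0.00128; summing to 0.015749.
Hence P(box A | data) = (0.0015088) / (0.015749) = 0.095806.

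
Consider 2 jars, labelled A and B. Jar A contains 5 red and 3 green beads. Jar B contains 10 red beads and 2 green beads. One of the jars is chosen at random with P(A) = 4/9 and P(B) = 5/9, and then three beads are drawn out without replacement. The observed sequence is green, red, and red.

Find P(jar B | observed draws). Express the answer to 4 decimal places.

For each hypothesis, P(data | H) works out to: P(data | jar A) = (3/8)(5/7)(4/6) = 0.17857; P(data | jar B) = (2/12)(10/11)(9/10) = 0.13636.
Weighting by the prior gives 4/9 · 0.17857 = 0.079365, 5/9 · 0.13636 = 0.075758; with total 0.15512.
So P(jar B | data) = (0.075758) / (0.15512) = 0.48837.

0.4884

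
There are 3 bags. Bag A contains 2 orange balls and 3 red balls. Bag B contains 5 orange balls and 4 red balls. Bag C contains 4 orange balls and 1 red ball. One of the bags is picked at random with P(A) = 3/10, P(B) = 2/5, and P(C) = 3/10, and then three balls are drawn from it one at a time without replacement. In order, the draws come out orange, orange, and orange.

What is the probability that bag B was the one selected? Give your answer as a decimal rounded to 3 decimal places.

0.284

Compute the likelihood of the observed sequence for each case: P(data | bag A) = (2/5)(1/4)(0/3) = 0; P(data | bag B) = (5/9)(4/8)(3/7) = 5/42; P(data | bag C) = (4/5)(3/4)(2/3) = 2/5.
Weighting by the prior gives 3/10 · 0 = 0, 2/5 · 5/42 = 1/21, 3/10 · 2/5 = 3/25; summing to 88/525.
Therefore the posterior P(bag B | data) = (1/21) / (88/525) = 25/88.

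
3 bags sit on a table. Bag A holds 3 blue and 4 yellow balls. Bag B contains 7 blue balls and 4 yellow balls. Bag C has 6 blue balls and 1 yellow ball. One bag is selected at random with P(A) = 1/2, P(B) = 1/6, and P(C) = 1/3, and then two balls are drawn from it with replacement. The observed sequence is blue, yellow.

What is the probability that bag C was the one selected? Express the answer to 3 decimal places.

Under each hypothesis, the probability of the observed sequence is: P(data | bag A) = (3/7)(4/7) = 0.2449; P(data | bag B) = (7/11)(4/11) = 0.2314; P(data | bag C) = (6/7)(1/7) = 0.12245.
Weighting by the prior gives 1/2 · 0.2449 = 0.12245, 1/6 · 0.2314 = 0.038567, 1/3 · 0.12245 = 0.040816; summing to 0.20183.
Therefore the posterior P(bag C | data) = (0.040816) / (0.20183) = 0.20223.

0.202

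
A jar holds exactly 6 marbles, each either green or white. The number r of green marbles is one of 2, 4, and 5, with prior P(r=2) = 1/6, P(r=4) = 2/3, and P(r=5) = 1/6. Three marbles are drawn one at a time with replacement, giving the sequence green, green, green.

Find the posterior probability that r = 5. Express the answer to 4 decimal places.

0.3213

Under each hypothesis, the probability of the observed sequence is: P(data | r = 2) = (2/6)(2/6)(2/6) = 0.037037; P(data | r = 4) = (4/6)(4/6)(4/6) = 0.2963; P(data | r = 5) = (5/6)(5/6)(5/6) = 0.5787.
The prior-weighted likelihoods are 1/6 · 0.037037 = 0.0061728, 2/3 · 0.2963 = 0.19753, 1/6 · 0.5787 = 0.096451; these sum to 0.30015.
By Bayes' rule, P(r = 5 | data) = (0.096451) / (0.30015) = 0.32134.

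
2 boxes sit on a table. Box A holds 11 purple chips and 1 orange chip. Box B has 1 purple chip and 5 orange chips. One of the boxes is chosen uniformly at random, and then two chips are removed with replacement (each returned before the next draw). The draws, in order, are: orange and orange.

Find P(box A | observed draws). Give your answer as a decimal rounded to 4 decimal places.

0.0099

Compute the likelihood of the observed sequence for each case: P(data | box A) = (1/12)(1/12) = 1/144; P(data | box B) = (5/6)(5/6) = 25/36.
Weighting by the prior gives 1/2 · 1/144 = 1/288, 1/2 · 25/36 = 25/72; with total 101/288.
So P(box A | data) = (1/288) / (101/288) = 1/101.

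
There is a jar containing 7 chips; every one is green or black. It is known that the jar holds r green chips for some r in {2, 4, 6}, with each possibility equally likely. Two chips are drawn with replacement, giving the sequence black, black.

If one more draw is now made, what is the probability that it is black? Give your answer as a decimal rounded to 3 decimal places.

0.624

Under each hypothesis, the probability of the observed sequence is: P(data | r = 2) = (5/7)(5/7) = 25/49; P(data | r = 4) = (3/7)(3/7) = 9/49; P(data | r = 6) = (1/7)(1/7) = 1/49.
The prior-weighted likelihoods are 1/3 · 25/49 = 25/147, 1/3 · 9/49 = 3/49, 1/3 · 1/49 = 1/147; with total 5/21.
Normalising, the posterior is P(r = 2 | data) = 5/7, P(r = 4 | data) = 9/35, P(r = 6 | data) = 1/35.
So P(black next | data) = Σ P(black next | H) P(H | data) = (5/7)(5/7) + (3/7)(9/35) + (1/7)(1/35) = 153/245.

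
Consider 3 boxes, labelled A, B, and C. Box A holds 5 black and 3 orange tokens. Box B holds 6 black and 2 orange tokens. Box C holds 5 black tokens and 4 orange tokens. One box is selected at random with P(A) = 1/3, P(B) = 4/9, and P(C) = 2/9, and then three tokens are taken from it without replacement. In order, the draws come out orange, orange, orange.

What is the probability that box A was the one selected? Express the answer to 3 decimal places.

The likelihood of the observed sequence under each hypothesis: P(data | box A) = (3/8)(2/7)(1/6) = 0.017857; P(data | box B) = (2/8)(1/7)(0/6) = 0; P(data | box C) = (4/9)(3/8)(2/7) = 0.047619.
Multiplying each by its prior: 1/3 · 0.017857 = 0.0059524, 4/9 · 0 = 0, 2/9 · 0.047619 = 0.010582; these sum to 0.016534.
By Bayes' rule, P(box A | data) = (0.0059524) / (0.016534) = 0.36.

0.360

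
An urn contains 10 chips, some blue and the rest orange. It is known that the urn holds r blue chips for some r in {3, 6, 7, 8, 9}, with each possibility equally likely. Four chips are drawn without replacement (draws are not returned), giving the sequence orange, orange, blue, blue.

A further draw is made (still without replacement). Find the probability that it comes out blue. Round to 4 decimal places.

For each hypothesis, P(data | H) works out to: P(data | r = 3) = (7/10)(6/9)(3/8)(2/7) = 0.05; P(data | r = 6) = (4/10)(3/9)(6/8)(5/7) = 0.071429; P(data | r = 7) = (3/10)(2/9)(7/8)(6/7) = 0.05; P(data | r = 8) = (2/10)(1/9)(8/8)(7/7) = 0.022222; P(data | r = 9) = (1/10)(0/9) = 0.
Weighting by the prior gives 1/5 · 0.05 = 0.01, 1/5 · 0.071429 = 0.014286, 1/5 · 0.05 = 0.01, 1/5 · 0.022222 = 0.0044444, 1/5 · 0 = 0; with total 0.03873.
Dividing through by the total gives posterior P(r = 3 | data) = 0.2582, P(r = 6 | data) = 0.36885, P(r = 7 | data) = 0.2582, P(r = 8 | data) = 0.11475, P(r = 9 | data) = 0.
So P(blue next | data) = Σ P(blue next | H) P(H | data) = (1/6)(0.2582) + (2/3)(0.36885) + (5/6)(0.2582) + (1)(0.11475) = 0.61885.

0.6189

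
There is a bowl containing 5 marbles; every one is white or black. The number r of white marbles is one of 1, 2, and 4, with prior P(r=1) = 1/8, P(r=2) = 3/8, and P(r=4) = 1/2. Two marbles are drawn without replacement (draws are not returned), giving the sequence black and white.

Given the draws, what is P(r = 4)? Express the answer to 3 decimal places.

0.421

The likelihood of the observed sequence under each hypothesis: P(data | r = 1) = (4/5)(1/4) = 1/5; P(data | r = 2) = (3/5)(2/4) = 3/10; P(data | r = 4) = (1/5)(4/4) = 1/5.
Multiplying each by its prior: 1/8 · 1/5 = 1/40, 3/8 · 3/10 = 9/80, 1/2 · 1/5 = 1/10; summing to 19/80.
Hence P(r = 4 | data) = (1/10) / (19/80) = 8/19.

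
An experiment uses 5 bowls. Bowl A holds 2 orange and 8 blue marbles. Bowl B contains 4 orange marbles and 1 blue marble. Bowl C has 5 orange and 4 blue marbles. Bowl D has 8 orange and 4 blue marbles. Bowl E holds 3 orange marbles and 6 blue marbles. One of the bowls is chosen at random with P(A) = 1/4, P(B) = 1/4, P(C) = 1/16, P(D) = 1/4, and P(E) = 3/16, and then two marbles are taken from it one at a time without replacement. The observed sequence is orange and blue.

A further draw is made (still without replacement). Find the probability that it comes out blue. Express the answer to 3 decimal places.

0.447

Compute the likelihood of the observed sequence for each case: P(data | bowl A) = (2/10)(8/9) = 0.17778; P(data | bowl B) = (4/5)(1/4) = 0.2; P(data | bowl C) = (5/9)(4/8) = 0.27778; P(data | bowl D) = (8/12)(4/11) = 0.24242; P(data | bowl E) = (3/9)(6/8) = 0.25.
The prior-weighted likelihoods are 1/4 · 0.17778 = 0.044444, 1/4 · 0.2 = 0.05, 1/16 · 0.27778 = 0.017361, 1/4 · 0.24242 = 0.060606, 3/16 · 0.25 = 0.046875; summing to 0.21929.
Normalising, the posterior is P(bowl A | data) = 0.20268, P(bowl B | data) = 0.22801, P(bowl C | data) = 0.079171, P(bowl D | data) = 0.27638, P(bowl E | data) = 0.21376.
Averaging over the posterior, P(blue next | data) = (7/8)(0.20268) + (0)(0.22801) + (3/7)(0.079171) + (3/10)(0.27638) + (5/7)(0.21376) = 0.44687.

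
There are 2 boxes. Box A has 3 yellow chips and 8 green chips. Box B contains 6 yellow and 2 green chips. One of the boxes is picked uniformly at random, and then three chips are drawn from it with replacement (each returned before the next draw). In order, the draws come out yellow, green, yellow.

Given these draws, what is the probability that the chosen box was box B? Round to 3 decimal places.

For each hypothesis, P(data | H) works out to: P(data | box A) = (3/11)(8/11)(3/11) = 0.054095; P(data | box B) = (6/8)(2/8)(6/8) = 0.14062.
Multiplying each by its prior: 1/2 · 0.054095 = 0.027047, 1/2 · 0.14062 = 0.070312; summing to 0.09736.
Therefore the posterior P(box B | data) = (0.070312) / (0.09736) = 0.72219.

0.722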